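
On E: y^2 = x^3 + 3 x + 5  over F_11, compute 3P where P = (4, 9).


k = 3 = 11_2 (binary, LSB first: 11)
Double-and-add from P = (4, 9):
  bit 0 = 1: acc = O + (4, 9) = (4, 9)
  bit 1 = 1: acc = (4, 9) + (4, 2) = O

3P = O


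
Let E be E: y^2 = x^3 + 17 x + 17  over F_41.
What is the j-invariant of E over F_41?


Delta = -16(4 a^3 + 27 b^2) mod 41 = 35
-1728 * (4 a)^3 = -1728 * (4*17)^3 mod 41 = 23
j = 23 * 35^(-1) mod 41 = 3

j = 3 (mod 41)


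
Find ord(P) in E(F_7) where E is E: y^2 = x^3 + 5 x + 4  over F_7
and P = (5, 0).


Compute successive multiples of P until we hit O:
  1P = (5, 0)
  2P = O

ord(P) = 2


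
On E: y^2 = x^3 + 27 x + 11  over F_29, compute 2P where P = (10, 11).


Doubling: s = (3 x1^2 + a) / (2 y1)
s = (3*10^2 + 27) / (2*11) mod 29 = 3
x3 = s^2 - 2 x1 mod 29 = 3^2 - 2*10 = 18
y3 = s (x1 - x3) - y1 mod 29 = 3 * (10 - 18) - 11 = 23

2P = (18, 23)


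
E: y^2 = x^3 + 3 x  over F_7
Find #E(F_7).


For each x in F_7, count y with y^2 = x^3 + 3 x + 0 mod 7:
  x = 0: RHS = 0, y in [0]  -> 1 point(s)
  x = 1: RHS = 4, y in [2, 5]  -> 2 point(s)
  x = 2: RHS = 0, y in [0]  -> 1 point(s)
  x = 3: RHS = 1, y in [1, 6]  -> 2 point(s)
  x = 5: RHS = 0, y in [0]  -> 1 point(s)
Affine points: 7. Add the point at infinity: total = 8.

#E(F_7) = 8


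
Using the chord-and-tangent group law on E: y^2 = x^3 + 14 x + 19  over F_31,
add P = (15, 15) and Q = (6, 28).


P != Q, so use the chord formula.
s = (y2 - y1) / (x2 - x1) = (13) / (22) mod 31 = 2
x3 = s^2 - x1 - x2 mod 31 = 2^2 - 15 - 6 = 14
y3 = s (x1 - x3) - y1 mod 31 = 2 * (15 - 14) - 15 = 18

P + Q = (14, 18)


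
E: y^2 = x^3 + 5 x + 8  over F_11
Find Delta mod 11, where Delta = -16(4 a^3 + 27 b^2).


4 a^3 + 27 b^2 = 4*5^3 + 27*8^2 = 500 + 1728 = 2228
Delta = -16 * (2228) = -35648
Delta mod 11 = 3

Delta = 3 (mod 11)


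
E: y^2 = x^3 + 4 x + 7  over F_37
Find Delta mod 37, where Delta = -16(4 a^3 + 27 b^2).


4 a^3 + 27 b^2 = 4*4^3 + 27*7^2 = 256 + 1323 = 1579
Delta = -16 * (1579) = -25264
Delta mod 37 = 7

Delta = 7 (mod 37)


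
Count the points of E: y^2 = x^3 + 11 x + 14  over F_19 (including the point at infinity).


For each x in F_19, count y with y^2 = x^3 + 11 x + 14 mod 19:
  x = 1: RHS = 7, y in [8, 11]  -> 2 point(s)
  x = 2: RHS = 6, y in [5, 14]  -> 2 point(s)
  x = 3: RHS = 17, y in [6, 13]  -> 2 point(s)
  x = 5: RHS = 4, y in [2, 17]  -> 2 point(s)
  x = 6: RHS = 11, y in [7, 12]  -> 2 point(s)
  x = 7: RHS = 16, y in [4, 15]  -> 2 point(s)
  x = 8: RHS = 6, y in [5, 14]  -> 2 point(s)
  x = 9: RHS = 6, y in [5, 14]  -> 2 point(s)
  x = 13: RHS = 17, y in [6, 13]  -> 2 point(s)
  x = 14: RHS = 5, y in [9, 10]  -> 2 point(s)
  x = 15: RHS = 1, y in [1, 18]  -> 2 point(s)
  x = 16: RHS = 11, y in [7, 12]  -> 2 point(s)
Affine points: 24. Add the point at infinity: total = 25.

#E(F_19) = 25


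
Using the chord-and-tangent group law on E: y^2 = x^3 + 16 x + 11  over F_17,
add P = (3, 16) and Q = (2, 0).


P != Q, so use the chord formula.
s = (y2 - y1) / (x2 - x1) = (1) / (16) mod 17 = 16
x3 = s^2 - x1 - x2 mod 17 = 16^2 - 3 - 2 = 13
y3 = s (x1 - x3) - y1 mod 17 = 16 * (3 - 13) - 16 = 11

P + Q = (13, 11)


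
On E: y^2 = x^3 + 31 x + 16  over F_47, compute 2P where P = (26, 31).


Doubling: s = (3 x1^2 + a) / (2 y1)
s = (3*26^2 + 31) / (2*31) mod 47 = 37
x3 = s^2 - 2 x1 mod 47 = 37^2 - 2*26 = 1
y3 = s (x1 - x3) - y1 mod 47 = 37 * (26 - 1) - 31 = 1

2P = (1, 1)


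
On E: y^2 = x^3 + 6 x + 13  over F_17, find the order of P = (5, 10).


Compute successive multiples of P until we hit O:
  1P = (5, 10)
  2P = (5, 7)
  3P = O

ord(P) = 3


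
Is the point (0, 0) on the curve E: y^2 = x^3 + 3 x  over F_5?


Check whether y^2 = x^3 + 3 x + 0 (mod 5) for (x, y) = (0, 0).
LHS: y^2 = 0^2 mod 5 = 0
RHS: x^3 + 3 x + 0 = 0^3 + 3*0 + 0 mod 5 = 0
LHS = RHS

Yes, on the curve


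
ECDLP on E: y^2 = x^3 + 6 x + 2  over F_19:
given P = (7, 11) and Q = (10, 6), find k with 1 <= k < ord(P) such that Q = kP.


Enumerate multiples of P until we hit Q = (10, 6):
  1P = (7, 11)
  2P = (3, 3)
  3P = (13, 15)
  4P = (10, 6)
Match found at i = 4.

k = 4


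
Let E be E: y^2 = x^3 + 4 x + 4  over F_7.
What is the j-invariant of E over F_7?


Delta = -16(4 a^3 + 27 b^2) mod 7 = 3
-1728 * (4 a)^3 = -1728 * (4*4)^3 mod 7 = 1
j = 1 * 3^(-1) mod 7 = 5

j = 5 (mod 7)


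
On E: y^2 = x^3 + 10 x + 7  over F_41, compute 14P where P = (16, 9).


k = 14 = 1110_2 (binary, LSB first: 0111)
Double-and-add from P = (16, 9):
  bit 0 = 0: acc unchanged = O
  bit 1 = 1: acc = O + (19, 39) = (19, 39)
  bit 2 = 1: acc = (19, 39) + (5, 10) = (1, 10)
  bit 3 = 1: acc = (1, 10) + (26, 34) = (6, 18)

14P = (6, 18)


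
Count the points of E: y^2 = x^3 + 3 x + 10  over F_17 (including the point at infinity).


For each x in F_17, count y with y^2 = x^3 + 3 x + 10 mod 17:
  x = 4: RHS = 1, y in [1, 16]  -> 2 point(s)
  x = 7: RHS = 0, y in [0]  -> 1 point(s)
  x = 8: RHS = 2, y in [6, 11]  -> 2 point(s)
  x = 9: RHS = 1, y in [1, 16]  -> 2 point(s)
  x = 13: RHS = 2, y in [6, 11]  -> 2 point(s)
  x = 14: RHS = 8, y in [5, 12]  -> 2 point(s)
  x = 15: RHS = 13, y in [8, 9]  -> 2 point(s)
Affine points: 13. Add the point at infinity: total = 14.

#E(F_17) = 14


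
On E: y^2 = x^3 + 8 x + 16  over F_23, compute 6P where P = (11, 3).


k = 6 = 110_2 (binary, LSB first: 011)
Double-and-add from P = (11, 3):
  bit 0 = 0: acc unchanged = O
  bit 1 = 1: acc = O + (7, 22) = (7, 22)
  bit 2 = 1: acc = (7, 22) + (18, 14) = (1, 5)

6P = (1, 5)


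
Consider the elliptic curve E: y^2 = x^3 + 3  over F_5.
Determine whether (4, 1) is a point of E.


Check whether y^2 = x^3 + 0 x + 3 (mod 5) for (x, y) = (4, 1).
LHS: y^2 = 1^2 mod 5 = 1
RHS: x^3 + 0 x + 3 = 4^3 + 0*4 + 3 mod 5 = 2
LHS != RHS

No, not on the curve


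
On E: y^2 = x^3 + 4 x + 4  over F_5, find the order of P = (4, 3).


Compute successive multiples of P until we hit O:
  1P = (4, 3)
  2P = (1, 3)
  3P = (0, 2)
  4P = (2, 0)
  5P = (0, 3)
  6P = (1, 2)
  7P = (4, 2)
  8P = O

ord(P) = 8


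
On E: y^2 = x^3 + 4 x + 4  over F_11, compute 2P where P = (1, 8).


Doubling: s = (3 x1^2 + a) / (2 y1)
s = (3*1^2 + 4) / (2*8) mod 11 = 8
x3 = s^2 - 2 x1 mod 11 = 8^2 - 2*1 = 7
y3 = s (x1 - x3) - y1 mod 11 = 8 * (1 - 7) - 8 = 10

2P = (7, 10)


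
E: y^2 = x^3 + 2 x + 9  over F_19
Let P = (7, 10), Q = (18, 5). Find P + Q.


P != Q, so use the chord formula.
s = (y2 - y1) / (x2 - x1) = (14) / (11) mod 19 = 3
x3 = s^2 - x1 - x2 mod 19 = 3^2 - 7 - 18 = 3
y3 = s (x1 - x3) - y1 mod 19 = 3 * (7 - 3) - 10 = 2

P + Q = (3, 2)


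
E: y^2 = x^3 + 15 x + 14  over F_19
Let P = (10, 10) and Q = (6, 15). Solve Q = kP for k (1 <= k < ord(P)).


Enumerate multiples of P until we hit Q = (6, 15):
  1P = (10, 10)
  2P = (6, 15)
Match found at i = 2.

k = 2


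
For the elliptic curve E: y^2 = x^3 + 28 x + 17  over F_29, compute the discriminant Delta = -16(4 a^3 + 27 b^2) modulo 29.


4 a^3 + 27 b^2 = 4*28^3 + 27*17^2 = 87808 + 7803 = 95611
Delta = -16 * (95611) = -1529776
Delta mod 29 = 3

Delta = 3 (mod 29)


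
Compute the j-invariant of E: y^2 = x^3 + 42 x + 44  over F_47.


Delta = -16(4 a^3 + 27 b^2) mod 47 = 23
-1728 * (4 a)^3 = -1728 * (4*42)^3 mod 47 = 31
j = 31 * 23^(-1) mod 47 = 32

j = 32 (mod 47)


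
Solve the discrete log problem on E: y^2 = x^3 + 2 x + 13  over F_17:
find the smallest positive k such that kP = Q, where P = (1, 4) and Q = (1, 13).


Enumerate multiples of P until we hit Q = (1, 13):
  1P = (1, 4)
  2P = (13, 14)
  3P = (7, 8)
  4P = (0, 8)
  5P = (15, 1)
  6P = (2, 12)
  7P = (10, 9)
  8P = (4, 0)
  9P = (10, 8)
  10P = (2, 5)
  11P = (15, 16)
  12P = (0, 9)
  13P = (7, 9)
  14P = (13, 3)
  15P = (1, 13)
Match found at i = 15.

k = 15


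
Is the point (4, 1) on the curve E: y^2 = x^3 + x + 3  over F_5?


Check whether y^2 = x^3 + 1 x + 3 (mod 5) for (x, y) = (4, 1).
LHS: y^2 = 1^2 mod 5 = 1
RHS: x^3 + 1 x + 3 = 4^3 + 1*4 + 3 mod 5 = 1
LHS = RHS

Yes, on the curve


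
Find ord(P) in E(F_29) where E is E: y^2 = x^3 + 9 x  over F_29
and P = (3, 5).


Compute successive multiples of P until we hit O:
  1P = (3, 5)
  2P = (0, 0)
  3P = (3, 24)
  4P = O

ord(P) = 4


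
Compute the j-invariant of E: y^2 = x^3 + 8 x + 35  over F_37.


Delta = -16(4 a^3 + 27 b^2) mod 37 = 25
-1728 * (4 a)^3 = -1728 * (4*8)^3 mod 37 = 31
j = 31 * 25^(-1) mod 37 = 19

j = 19 (mod 37)


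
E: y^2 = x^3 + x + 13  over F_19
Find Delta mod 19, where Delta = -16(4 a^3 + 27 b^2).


4 a^3 + 27 b^2 = 4*1^3 + 27*13^2 = 4 + 4563 = 4567
Delta = -16 * (4567) = -73072
Delta mod 19 = 2

Delta = 2 (mod 19)


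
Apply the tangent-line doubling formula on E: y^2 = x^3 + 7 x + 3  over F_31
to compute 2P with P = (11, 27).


Doubling: s = (3 x1^2 + a) / (2 y1)
s = (3*11^2 + 7) / (2*27) mod 31 = 8
x3 = s^2 - 2 x1 mod 31 = 8^2 - 2*11 = 11
y3 = s (x1 - x3) - y1 mod 31 = 8 * (11 - 11) - 27 = 4

2P = (11, 4)


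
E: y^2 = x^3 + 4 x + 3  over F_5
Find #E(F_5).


For each x in F_5, count y with y^2 = x^3 + 4 x + 3 mod 5:
  x = 2: RHS = 4, y in [2, 3]  -> 2 point(s)
Affine points: 2. Add the point at infinity: total = 3.

#E(F_5) = 3


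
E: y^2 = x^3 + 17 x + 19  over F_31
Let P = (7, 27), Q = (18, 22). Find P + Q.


P != Q, so use the chord formula.
s = (y2 - y1) / (x2 - x1) = (26) / (11) mod 31 = 8
x3 = s^2 - x1 - x2 mod 31 = 8^2 - 7 - 18 = 8
y3 = s (x1 - x3) - y1 mod 31 = 8 * (7 - 8) - 27 = 27

P + Q = (8, 27)


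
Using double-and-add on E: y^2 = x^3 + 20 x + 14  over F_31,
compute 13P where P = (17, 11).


k = 13 = 1101_2 (binary, LSB first: 1011)
Double-and-add from P = (17, 11):
  bit 0 = 1: acc = O + (17, 11) = (17, 11)
  bit 1 = 0: acc unchanged = (17, 11)
  bit 2 = 1: acc = (17, 11) + (3, 15) = (25, 9)
  bit 3 = 1: acc = (25, 9) + (2, 0) = (29, 11)

13P = (29, 11)


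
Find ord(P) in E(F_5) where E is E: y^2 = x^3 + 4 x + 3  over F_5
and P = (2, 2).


Compute successive multiples of P until we hit O:
  1P = (2, 2)
  2P = (2, 3)
  3P = O

ord(P) = 3


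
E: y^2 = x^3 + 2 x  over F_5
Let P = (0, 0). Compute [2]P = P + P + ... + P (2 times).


k = 2 = 10_2 (binary, LSB first: 01)
Double-and-add from P = (0, 0):
  bit 0 = 0: acc unchanged = O
  bit 1 = 1: acc = O + O = O

2P = O


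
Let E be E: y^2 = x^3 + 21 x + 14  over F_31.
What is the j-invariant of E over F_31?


Delta = -16(4 a^3 + 27 b^2) mod 31 = 5
-1728 * (4 a)^3 = -1728 * (4*21)^3 mod 31 = 27
j = 27 * 5^(-1) mod 31 = 24

j = 24 (mod 31)


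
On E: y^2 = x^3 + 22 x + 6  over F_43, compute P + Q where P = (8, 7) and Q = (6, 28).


P != Q, so use the chord formula.
s = (y2 - y1) / (x2 - x1) = (21) / (41) mod 43 = 11
x3 = s^2 - x1 - x2 mod 43 = 11^2 - 8 - 6 = 21
y3 = s (x1 - x3) - y1 mod 43 = 11 * (8 - 21) - 7 = 22

P + Q = (21, 22)


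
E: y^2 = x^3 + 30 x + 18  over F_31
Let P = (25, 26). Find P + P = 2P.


Doubling: s = (3 x1^2 + a) / (2 y1)
s = (3*25^2 + 30) / (2*26) mod 31 = 11
x3 = s^2 - 2 x1 mod 31 = 11^2 - 2*25 = 9
y3 = s (x1 - x3) - y1 mod 31 = 11 * (25 - 9) - 26 = 26

2P = (9, 26)


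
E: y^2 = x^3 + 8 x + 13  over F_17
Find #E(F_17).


For each x in F_17, count y with y^2 = x^3 + 8 x + 13 mod 17:
  x = 0: RHS = 13, y in [8, 9]  -> 2 point(s)
  x = 3: RHS = 13, y in [8, 9]  -> 2 point(s)
  x = 5: RHS = 8, y in [5, 12]  -> 2 point(s)
  x = 7: RHS = 4, y in [2, 15]  -> 2 point(s)
  x = 9: RHS = 15, y in [7, 10]  -> 2 point(s)
  x = 11: RHS = 4, y in [2, 15]  -> 2 point(s)
  x = 12: RHS = 1, y in [1, 16]  -> 2 point(s)
  x = 13: RHS = 2, y in [6, 11]  -> 2 point(s)
  x = 14: RHS = 13, y in [8, 9]  -> 2 point(s)
  x = 16: RHS = 4, y in [2, 15]  -> 2 point(s)
Affine points: 20. Add the point at infinity: total = 21.

#E(F_17) = 21


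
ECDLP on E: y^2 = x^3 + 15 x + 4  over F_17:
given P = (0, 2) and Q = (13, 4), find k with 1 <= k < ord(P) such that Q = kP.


Enumerate multiples of P until we hit Q = (13, 4):
  1P = (0, 2)
  2P = (13, 13)
  3P = (2, 12)
  4P = (6, 2)
  5P = (11, 15)
  6P = (14, 0)
  7P = (11, 2)
  8P = (6, 15)
  9P = (2, 5)
  10P = (13, 4)
Match found at i = 10.

k = 10


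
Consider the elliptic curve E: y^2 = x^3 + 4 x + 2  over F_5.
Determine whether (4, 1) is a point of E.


Check whether y^2 = x^3 + 4 x + 2 (mod 5) for (x, y) = (4, 1).
LHS: y^2 = 1^2 mod 5 = 1
RHS: x^3 + 4 x + 2 = 4^3 + 4*4 + 2 mod 5 = 2
LHS != RHS

No, not on the curve


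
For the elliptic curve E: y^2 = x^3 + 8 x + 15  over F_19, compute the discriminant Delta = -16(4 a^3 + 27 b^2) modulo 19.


4 a^3 + 27 b^2 = 4*8^3 + 27*15^2 = 2048 + 6075 = 8123
Delta = -16 * (8123) = -129968
Delta mod 19 = 11

Delta = 11 (mod 19)


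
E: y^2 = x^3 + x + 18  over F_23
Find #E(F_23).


For each x in F_23, count y with y^2 = x^3 + 1 x + 18 mod 23:
  x = 0: RHS = 18, y in [8, 15]  -> 2 point(s)
  x = 3: RHS = 2, y in [5, 18]  -> 2 point(s)
  x = 7: RHS = 0, y in [0]  -> 1 point(s)
  x = 8: RHS = 9, y in [3, 20]  -> 2 point(s)
  x = 10: RHS = 16, y in [4, 19]  -> 2 point(s)
  x = 11: RHS = 3, y in [7, 16]  -> 2 point(s)
  x = 14: RHS = 16, y in [4, 19]  -> 2 point(s)
  x = 15: RHS = 4, y in [2, 21]  -> 2 point(s)
  x = 16: RHS = 13, y in [6, 17]  -> 2 point(s)
  x = 17: RHS = 3, y in [7, 16]  -> 2 point(s)
  x = 18: RHS = 3, y in [7, 16]  -> 2 point(s)
  x = 21: RHS = 8, y in [10, 13]  -> 2 point(s)
  x = 22: RHS = 16, y in [4, 19]  -> 2 point(s)
Affine points: 25. Add the point at infinity: total = 26.

#E(F_23) = 26


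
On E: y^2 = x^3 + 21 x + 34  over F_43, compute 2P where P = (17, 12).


Doubling: s = (3 x1^2 + a) / (2 y1)
s = (3*17^2 + 21) / (2*12) mod 43 = 37
x3 = s^2 - 2 x1 mod 43 = 37^2 - 2*17 = 2
y3 = s (x1 - x3) - y1 mod 43 = 37 * (17 - 2) - 12 = 27

2P = (2, 27)


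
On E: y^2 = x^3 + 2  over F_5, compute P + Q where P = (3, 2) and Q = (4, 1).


P != Q, so use the chord formula.
s = (y2 - y1) / (x2 - x1) = (4) / (1) mod 5 = 4
x3 = s^2 - x1 - x2 mod 5 = 4^2 - 3 - 4 = 4
y3 = s (x1 - x3) - y1 mod 5 = 4 * (3 - 4) - 2 = 4

P + Q = (4, 4)


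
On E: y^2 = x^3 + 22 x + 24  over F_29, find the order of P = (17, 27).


Compute successive multiples of P until we hit O:
  1P = (17, 27)
  2P = (23, 16)
  3P = (27, 1)
  4P = (8, 25)
  5P = (13, 19)
  6P = (3, 1)
  7P = (16, 8)
  8P = (9, 9)
  ... (continuing to 31P)
  31P = O

ord(P) = 31


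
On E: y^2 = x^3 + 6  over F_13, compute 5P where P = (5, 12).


k = 5 = 101_2 (binary, LSB first: 101)
Double-and-add from P = (5, 12):
  bit 0 = 1: acc = O + (5, 12) = (5, 12)
  bit 1 = 0: acc unchanged = (5, 12)
  bit 2 = 1: acc = (5, 12) + (6, 12) = (2, 1)

5P = (2, 1)


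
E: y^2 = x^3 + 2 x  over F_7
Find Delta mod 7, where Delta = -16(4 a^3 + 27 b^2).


4 a^3 + 27 b^2 = 4*2^3 + 27*0^2 = 32 + 0 = 32
Delta = -16 * (32) = -512
Delta mod 7 = 6

Delta = 6 (mod 7)


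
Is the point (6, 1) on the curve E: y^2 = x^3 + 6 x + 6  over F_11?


Check whether y^2 = x^3 + 6 x + 6 (mod 11) for (x, y) = (6, 1).
LHS: y^2 = 1^2 mod 11 = 1
RHS: x^3 + 6 x + 6 = 6^3 + 6*6 + 6 mod 11 = 5
LHS != RHS

No, not on the curve


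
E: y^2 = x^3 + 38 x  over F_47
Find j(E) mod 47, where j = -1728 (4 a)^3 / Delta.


Delta = -16(4 a^3 + 27 b^2) mod 47 = 32
-1728 * (4 a)^3 = -1728 * (4*38)^3 mod 47 = 24
j = 24 * 32^(-1) mod 47 = 36

j = 36 (mod 47)


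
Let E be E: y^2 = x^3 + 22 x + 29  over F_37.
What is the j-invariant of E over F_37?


Delta = -16(4 a^3 + 27 b^2) mod 37 = 22
-1728 * (4 a)^3 = -1728 * (4*22)^3 mod 37 = 29
j = 29 * 22^(-1) mod 37 = 3

j = 3 (mod 37)


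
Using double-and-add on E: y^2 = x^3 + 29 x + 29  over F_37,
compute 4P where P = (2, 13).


k = 4 = 100_2 (binary, LSB first: 001)
Double-and-add from P = (2, 13):
  bit 0 = 0: acc unchanged = O
  bit 1 = 0: acc unchanged = O
  bit 2 = 1: acc = O + (28, 36) = (28, 36)

4P = (28, 36)


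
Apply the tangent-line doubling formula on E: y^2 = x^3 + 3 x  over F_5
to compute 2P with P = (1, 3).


Doubling: s = (3 x1^2 + a) / (2 y1)
s = (3*1^2 + 3) / (2*3) mod 5 = 1
x3 = s^2 - 2 x1 mod 5 = 1^2 - 2*1 = 4
y3 = s (x1 - x3) - y1 mod 5 = 1 * (1 - 4) - 3 = 4

2P = (4, 4)


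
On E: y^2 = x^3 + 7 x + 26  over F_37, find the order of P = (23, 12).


Compute successive multiples of P until we hit O:
  1P = (23, 12)
  2P = (2, 23)
  3P = (21, 31)
  4P = (0, 10)
  5P = (11, 18)
  6P = (31, 29)
  7P = (17, 10)
  8P = (30, 35)
  ... (continuing to 48P)
  48P = O

ord(P) = 48


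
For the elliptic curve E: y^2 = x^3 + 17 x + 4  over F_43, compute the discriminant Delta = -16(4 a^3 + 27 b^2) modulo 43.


4 a^3 + 27 b^2 = 4*17^3 + 27*4^2 = 19652 + 432 = 20084
Delta = -16 * (20084) = -321344
Delta mod 43 = 38

Delta = 38 (mod 43)


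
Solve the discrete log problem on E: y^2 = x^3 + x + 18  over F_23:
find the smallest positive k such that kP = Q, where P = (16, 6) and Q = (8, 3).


Enumerate multiples of P until we hit Q = (8, 3):
  1P = (16, 6)
  2P = (0, 15)
  3P = (11, 7)
  4P = (8, 20)
  5P = (15, 21)
  6P = (10, 19)
  7P = (10, 4)
  8P = (15, 2)
  9P = (8, 3)
Match found at i = 9.

k = 9


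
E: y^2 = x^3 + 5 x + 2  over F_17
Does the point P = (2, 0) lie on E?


Check whether y^2 = x^3 + 5 x + 2 (mod 17) for (x, y) = (2, 0).
LHS: y^2 = 0^2 mod 17 = 0
RHS: x^3 + 5 x + 2 = 2^3 + 5*2 + 2 mod 17 = 3
LHS != RHS

No, not on the curve


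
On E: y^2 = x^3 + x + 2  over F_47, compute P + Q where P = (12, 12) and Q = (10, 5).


P != Q, so use the chord formula.
s = (y2 - y1) / (x2 - x1) = (40) / (45) mod 47 = 27
x3 = s^2 - x1 - x2 mod 47 = 27^2 - 12 - 10 = 2
y3 = s (x1 - x3) - y1 mod 47 = 27 * (12 - 2) - 12 = 23

P + Q = (2, 23)


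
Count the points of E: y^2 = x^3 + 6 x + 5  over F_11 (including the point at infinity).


For each x in F_11, count y with y^2 = x^3 + 6 x + 5 mod 11:
  x = 0: RHS = 5, y in [4, 7]  -> 2 point(s)
  x = 1: RHS = 1, y in [1, 10]  -> 2 point(s)
  x = 2: RHS = 3, y in [5, 6]  -> 2 point(s)
  x = 4: RHS = 5, y in [4, 7]  -> 2 point(s)
  x = 6: RHS = 4, y in [2, 9]  -> 2 point(s)
  x = 7: RHS = 5, y in [4, 7]  -> 2 point(s)
  x = 8: RHS = 4, y in [2, 9]  -> 2 point(s)
  x = 10: RHS = 9, y in [3, 8]  -> 2 point(s)
Affine points: 16. Add the point at infinity: total = 17.

#E(F_11) = 17


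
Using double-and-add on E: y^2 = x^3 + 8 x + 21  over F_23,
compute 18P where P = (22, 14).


k = 18 = 10010_2 (binary, LSB first: 01001)
Double-and-add from P = (22, 14):
  bit 0 = 0: acc unchanged = O
  bit 1 = 1: acc = O + (5, 5) = (5, 5)
  bit 2 = 0: acc unchanged = (5, 5)
  bit 3 = 0: acc unchanged = (5, 5)
  bit 4 = 1: acc = (5, 5) + (4, 18) = (22, 9)

18P = (22, 9)


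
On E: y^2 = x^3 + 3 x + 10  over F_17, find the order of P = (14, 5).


Compute successive multiples of P until we hit O:
  1P = (14, 5)
  2P = (15, 9)
  3P = (4, 1)
  4P = (8, 11)
  5P = (13, 11)
  6P = (9, 16)
  7P = (7, 0)
  8P = (9, 1)
  ... (continuing to 14P)
  14P = O

ord(P) = 14


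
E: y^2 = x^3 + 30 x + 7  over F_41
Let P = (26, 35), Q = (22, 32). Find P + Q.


P != Q, so use the chord formula.
s = (y2 - y1) / (x2 - x1) = (38) / (37) mod 41 = 11
x3 = s^2 - x1 - x2 mod 41 = 11^2 - 26 - 22 = 32
y3 = s (x1 - x3) - y1 mod 41 = 11 * (26 - 32) - 35 = 22

P + Q = (32, 22)


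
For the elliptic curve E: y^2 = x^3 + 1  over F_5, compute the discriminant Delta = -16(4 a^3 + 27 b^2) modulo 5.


4 a^3 + 27 b^2 = 4*0^3 + 27*1^2 = 0 + 27 = 27
Delta = -16 * (27) = -432
Delta mod 5 = 3

Delta = 3 (mod 5)


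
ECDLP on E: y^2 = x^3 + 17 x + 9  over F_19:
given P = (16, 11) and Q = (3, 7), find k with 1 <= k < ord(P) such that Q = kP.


Enumerate multiples of P until we hit Q = (3, 7):
  1P = (16, 11)
  2P = (10, 1)
  3P = (0, 3)
  4P = (8, 12)
  5P = (6, 2)
  6P = (17, 9)
  7P = (9, 13)
  8P = (3, 7)
Match found at i = 8.

k = 8


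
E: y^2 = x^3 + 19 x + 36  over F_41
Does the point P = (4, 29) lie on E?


Check whether y^2 = x^3 + 19 x + 36 (mod 41) for (x, y) = (4, 29).
LHS: y^2 = 29^2 mod 41 = 21
RHS: x^3 + 19 x + 36 = 4^3 + 19*4 + 36 mod 41 = 12
LHS != RHS

No, not on the curve


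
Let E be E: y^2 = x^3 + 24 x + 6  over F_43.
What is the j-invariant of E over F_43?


Delta = -16(4 a^3 + 27 b^2) mod 43 = 3
-1728 * (4 a)^3 = -1728 * (4*24)^3 mod 43 = 41
j = 41 * 3^(-1) mod 43 = 28

j = 28 (mod 43)


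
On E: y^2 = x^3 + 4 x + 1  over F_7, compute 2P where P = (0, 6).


Doubling: s = (3 x1^2 + a) / (2 y1)
s = (3*0^2 + 4) / (2*6) mod 7 = 5
x3 = s^2 - 2 x1 mod 7 = 5^2 - 2*0 = 4
y3 = s (x1 - x3) - y1 mod 7 = 5 * (0 - 4) - 6 = 2

2P = (4, 2)


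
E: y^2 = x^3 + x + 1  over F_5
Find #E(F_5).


For each x in F_5, count y with y^2 = x^3 + 1 x + 1 mod 5:
  x = 0: RHS = 1, y in [1, 4]  -> 2 point(s)
  x = 2: RHS = 1, y in [1, 4]  -> 2 point(s)
  x = 3: RHS = 1, y in [1, 4]  -> 2 point(s)
  x = 4: RHS = 4, y in [2, 3]  -> 2 point(s)
Affine points: 8. Add the point at infinity: total = 9.

#E(F_5) = 9


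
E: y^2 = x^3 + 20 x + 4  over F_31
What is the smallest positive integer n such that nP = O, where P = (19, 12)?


Compute successive multiples of P until we hit O:
  1P = (19, 12)
  2P = (11, 25)
  3P = (8, 5)
  4P = (29, 7)
  5P = (22, 5)
  6P = (23, 18)
  7P = (30, 18)
  8P = (1, 26)
  ... (continuing to 31P)
  31P = O

ord(P) = 31


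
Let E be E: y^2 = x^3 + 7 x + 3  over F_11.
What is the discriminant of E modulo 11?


4 a^3 + 27 b^2 = 4*7^3 + 27*3^2 = 1372 + 243 = 1615
Delta = -16 * (1615) = -25840
Delta mod 11 = 10

Delta = 10 (mod 11)


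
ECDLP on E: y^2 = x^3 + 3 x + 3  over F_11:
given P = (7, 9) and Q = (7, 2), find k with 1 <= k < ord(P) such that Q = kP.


Enumerate multiples of P until we hit Q = (7, 2):
  1P = (7, 9)
  2P = (9, 0)
  3P = (7, 2)
Match found at i = 3.

k = 3


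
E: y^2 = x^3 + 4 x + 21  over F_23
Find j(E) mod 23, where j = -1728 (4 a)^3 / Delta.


Delta = -16(4 a^3 + 27 b^2) mod 23 = 18
-1728 * (4 a)^3 = -1728 * (4*4)^3 mod 23 = 17
j = 17 * 18^(-1) mod 23 = 15

j = 15 (mod 23)


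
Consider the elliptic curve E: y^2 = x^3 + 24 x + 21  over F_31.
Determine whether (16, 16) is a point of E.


Check whether y^2 = x^3 + 24 x + 21 (mod 31) for (x, y) = (16, 16).
LHS: y^2 = 16^2 mod 31 = 8
RHS: x^3 + 24 x + 21 = 16^3 + 24*16 + 21 mod 31 = 6
LHS != RHS

No, not on the curve


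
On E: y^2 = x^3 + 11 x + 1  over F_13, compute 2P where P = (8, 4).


Doubling: s = (3 x1^2 + a) / (2 y1)
s = (3*8^2 + 11) / (2*4) mod 13 = 1
x3 = s^2 - 2 x1 mod 13 = 1^2 - 2*8 = 11
y3 = s (x1 - x3) - y1 mod 13 = 1 * (8 - 11) - 4 = 6

2P = (11, 6)


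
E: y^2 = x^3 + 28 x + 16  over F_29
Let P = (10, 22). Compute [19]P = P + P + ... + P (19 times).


k = 19 = 10011_2 (binary, LSB first: 11001)
Double-and-add from P = (10, 22):
  bit 0 = 1: acc = O + (10, 22) = (10, 22)
  bit 1 = 1: acc = (10, 22) + (14, 22) = (5, 7)
  bit 2 = 0: acc unchanged = (5, 7)
  bit 3 = 0: acc unchanged = (5, 7)
  bit 4 = 1: acc = (5, 7) + (6, 9) = (22, 17)

19P = (22, 17)


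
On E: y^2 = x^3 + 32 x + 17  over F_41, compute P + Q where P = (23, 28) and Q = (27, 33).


P != Q, so use the chord formula.
s = (y2 - y1) / (x2 - x1) = (5) / (4) mod 41 = 32
x3 = s^2 - x1 - x2 mod 41 = 32^2 - 23 - 27 = 31
y3 = s (x1 - x3) - y1 mod 41 = 32 * (23 - 31) - 28 = 3

P + Q = (31, 3)


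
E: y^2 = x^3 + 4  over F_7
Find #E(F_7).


For each x in F_7, count y with y^2 = x^3 + 0 x + 4 mod 7:
  x = 0: RHS = 4, y in [2, 5]  -> 2 point(s)
Affine points: 2. Add the point at infinity: total = 3.

#E(F_7) = 3


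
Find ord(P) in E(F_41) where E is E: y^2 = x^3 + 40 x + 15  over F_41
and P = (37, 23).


Compute successive multiples of P until we hit O:
  1P = (37, 23)
  2P = (16, 35)
  3P = (31, 38)
  4P = (10, 12)
  5P = (17, 14)
  6P = (24, 30)
  7P = (39, 38)
  8P = (11, 8)
  ... (continuing to 48P)
  48P = O

ord(P) = 48


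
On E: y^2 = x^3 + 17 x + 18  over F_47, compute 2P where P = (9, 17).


Doubling: s = (3 x1^2 + a) / (2 y1)
s = (3*9^2 + 17) / (2*17) mod 47 = 27
x3 = s^2 - 2 x1 mod 47 = 27^2 - 2*9 = 6
y3 = s (x1 - x3) - y1 mod 47 = 27 * (9 - 6) - 17 = 17

2P = (6, 17)


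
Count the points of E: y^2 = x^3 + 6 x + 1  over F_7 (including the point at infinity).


For each x in F_7, count y with y^2 = x^3 + 6 x + 1 mod 7:
  x = 0: RHS = 1, y in [1, 6]  -> 2 point(s)
  x = 1: RHS = 1, y in [1, 6]  -> 2 point(s)
  x = 2: RHS = 0, y in [0]  -> 1 point(s)
  x = 3: RHS = 4, y in [2, 5]  -> 2 point(s)
  x = 5: RHS = 2, y in [3, 4]  -> 2 point(s)
  x = 6: RHS = 1, y in [1, 6]  -> 2 point(s)
Affine points: 11. Add the point at infinity: total = 12.

#E(F_7) = 12


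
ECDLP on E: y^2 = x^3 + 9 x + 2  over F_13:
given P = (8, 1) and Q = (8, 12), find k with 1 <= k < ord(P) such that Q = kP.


Enumerate multiples of P until we hit Q = (8, 12):
  1P = (8, 1)
  2P = (6, 5)
  3P = (3, 2)
  4P = (1, 8)
  5P = (5, 9)
  6P = (10, 0)
  7P = (5, 4)
  8P = (1, 5)
  9P = (3, 11)
  10P = (6, 8)
  11P = (8, 12)
Match found at i = 11.

k = 11


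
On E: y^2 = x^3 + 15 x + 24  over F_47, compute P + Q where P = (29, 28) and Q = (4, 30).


P != Q, so use the chord formula.
s = (y2 - y1) / (x2 - x1) = (2) / (22) mod 47 = 30
x3 = s^2 - x1 - x2 mod 47 = 30^2 - 29 - 4 = 21
y3 = s (x1 - x3) - y1 mod 47 = 30 * (29 - 21) - 28 = 24

P + Q = (21, 24)


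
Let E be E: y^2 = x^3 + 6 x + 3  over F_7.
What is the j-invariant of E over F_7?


Delta = -16(4 a^3 + 27 b^2) mod 7 = 5
-1728 * (4 a)^3 = -1728 * (4*6)^3 mod 7 = 6
j = 6 * 5^(-1) mod 7 = 4

j = 4 (mod 7)


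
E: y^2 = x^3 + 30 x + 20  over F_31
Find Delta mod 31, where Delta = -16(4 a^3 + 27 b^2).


4 a^3 + 27 b^2 = 4*30^3 + 27*20^2 = 108000 + 10800 = 118800
Delta = -16 * (118800) = -1900800
Delta mod 31 = 27

Delta = 27 (mod 31)


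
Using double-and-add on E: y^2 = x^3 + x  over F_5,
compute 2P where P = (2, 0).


k = 2 = 10_2 (binary, LSB first: 01)
Double-and-add from P = (2, 0):
  bit 0 = 0: acc unchanged = O
  bit 1 = 1: acc = O + O = O

2P = O


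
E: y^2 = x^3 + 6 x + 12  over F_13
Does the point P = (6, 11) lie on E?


Check whether y^2 = x^3 + 6 x + 12 (mod 13) for (x, y) = (6, 11).
LHS: y^2 = 11^2 mod 13 = 4
RHS: x^3 + 6 x + 12 = 6^3 + 6*6 + 12 mod 13 = 4
LHS = RHS

Yes, on the curve


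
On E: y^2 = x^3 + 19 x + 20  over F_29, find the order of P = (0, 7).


Compute successive multiples of P until we hit O:
  1P = (0, 7)
  2P = (23, 26)
  3P = (12, 2)
  4P = (21, 9)
  5P = (28, 0)
  6P = (21, 20)
  7P = (12, 27)
  8P = (23, 3)
  ... (continuing to 10P)
  10P = O

ord(P) = 10


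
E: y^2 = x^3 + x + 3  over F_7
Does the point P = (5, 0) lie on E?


Check whether y^2 = x^3 + 1 x + 3 (mod 7) for (x, y) = (5, 0).
LHS: y^2 = 0^2 mod 7 = 0
RHS: x^3 + 1 x + 3 = 5^3 + 1*5 + 3 mod 7 = 0
LHS = RHS

Yes, on the curve


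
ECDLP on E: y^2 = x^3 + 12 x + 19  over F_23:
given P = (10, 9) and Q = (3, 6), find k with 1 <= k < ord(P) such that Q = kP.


Enumerate multiples of P until we hit Q = (3, 6):
  1P = (10, 9)
  2P = (7, 20)
  3P = (22, 12)
  4P = (4, 4)
  5P = (18, 15)
  6P = (20, 18)
  7P = (6, 13)
  8P = (8, 12)
  9P = (13, 7)
  10P = (3, 17)
  11P = (16, 11)
  12P = (15, 20)
  13P = (1, 20)
  14P = (1, 3)
  15P = (15, 3)
  16P = (16, 12)
  17P = (3, 6)
Match found at i = 17.

k = 17


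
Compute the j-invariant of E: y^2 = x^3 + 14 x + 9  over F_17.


Delta = -16(4 a^3 + 27 b^2) mod 17 = 5
-1728 * (4 a)^3 = -1728 * (4*14)^3 mod 17 = 2
j = 2 * 5^(-1) mod 17 = 14

j = 14 (mod 17)


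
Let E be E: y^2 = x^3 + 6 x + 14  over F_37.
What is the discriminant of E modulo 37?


4 a^3 + 27 b^2 = 4*6^3 + 27*14^2 = 864 + 5292 = 6156
Delta = -16 * (6156) = -98496
Delta mod 37 = 35

Delta = 35 (mod 37)


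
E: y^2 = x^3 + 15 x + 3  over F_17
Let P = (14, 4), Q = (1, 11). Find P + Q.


P != Q, so use the chord formula.
s = (y2 - y1) / (x2 - x1) = (7) / (4) mod 17 = 6
x3 = s^2 - x1 - x2 mod 17 = 6^2 - 14 - 1 = 4
y3 = s (x1 - x3) - y1 mod 17 = 6 * (14 - 4) - 4 = 5

P + Q = (4, 5)


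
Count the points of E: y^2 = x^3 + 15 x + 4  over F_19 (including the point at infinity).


For each x in F_19, count y with y^2 = x^3 + 15 x + 4 mod 19:
  x = 0: RHS = 4, y in [2, 17]  -> 2 point(s)
  x = 1: RHS = 1, y in [1, 18]  -> 2 point(s)
  x = 2: RHS = 4, y in [2, 17]  -> 2 point(s)
  x = 3: RHS = 0, y in [0]  -> 1 point(s)
  x = 6: RHS = 6, y in [5, 14]  -> 2 point(s)
  x = 8: RHS = 9, y in [3, 16]  -> 2 point(s)
  x = 17: RHS = 4, y in [2, 17]  -> 2 point(s)
  x = 18: RHS = 7, y in [8, 11]  -> 2 point(s)
Affine points: 15. Add the point at infinity: total = 16.

#E(F_19) = 16


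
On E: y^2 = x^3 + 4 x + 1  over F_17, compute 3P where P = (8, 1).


k = 3 = 11_2 (binary, LSB first: 11)
Double-and-add from P = (8, 1):
  bit 0 = 1: acc = O + (8, 1) = (8, 1)
  bit 1 = 1: acc = (8, 1) + (0, 1) = (9, 16)

3P = (9, 16)


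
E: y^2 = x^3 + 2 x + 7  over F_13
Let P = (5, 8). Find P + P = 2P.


Doubling: s = (3 x1^2 + a) / (2 y1)
s = (3*5^2 + 2) / (2*8) mod 13 = 4
x3 = s^2 - 2 x1 mod 13 = 4^2 - 2*5 = 6
y3 = s (x1 - x3) - y1 mod 13 = 4 * (5 - 6) - 8 = 1

2P = (6, 1)


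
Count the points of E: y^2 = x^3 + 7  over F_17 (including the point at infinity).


For each x in F_17, count y with y^2 = x^3 + 0 x + 7 mod 17:
  x = 1: RHS = 8, y in [5, 12]  -> 2 point(s)
  x = 2: RHS = 15, y in [7, 10]  -> 2 point(s)
  x = 3: RHS = 0, y in [0]  -> 1 point(s)
  x = 5: RHS = 13, y in [8, 9]  -> 2 point(s)
  x = 6: RHS = 2, y in [6, 11]  -> 2 point(s)
  x = 8: RHS = 9, y in [3, 14]  -> 2 point(s)
  x = 10: RHS = 4, y in [2, 15]  -> 2 point(s)
  x = 12: RHS = 1, y in [1, 16]  -> 2 point(s)
  x = 15: RHS = 16, y in [4, 13]  -> 2 point(s)
Affine points: 17. Add the point at infinity: total = 18.

#E(F_17) = 18


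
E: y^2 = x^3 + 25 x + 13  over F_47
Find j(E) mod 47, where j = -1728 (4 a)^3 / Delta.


Delta = -16(4 a^3 + 27 b^2) mod 47 = 2
-1728 * (4 a)^3 = -1728 * (4*25)^3 mod 47 = 26
j = 26 * 2^(-1) mod 47 = 13

j = 13 (mod 47)


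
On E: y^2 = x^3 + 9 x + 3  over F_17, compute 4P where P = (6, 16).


k = 4 = 100_2 (binary, LSB first: 001)
Double-and-add from P = (6, 16):
  bit 0 = 0: acc unchanged = O
  bit 1 = 0: acc unchanged = O
  bit 2 = 1: acc = O + (6, 16) = (6, 16)

4P = (6, 16)


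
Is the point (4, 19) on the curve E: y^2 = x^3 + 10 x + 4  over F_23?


Check whether y^2 = x^3 + 10 x + 4 (mod 23) for (x, y) = (4, 19).
LHS: y^2 = 19^2 mod 23 = 16
RHS: x^3 + 10 x + 4 = 4^3 + 10*4 + 4 mod 23 = 16
LHS = RHS

Yes, on the curve


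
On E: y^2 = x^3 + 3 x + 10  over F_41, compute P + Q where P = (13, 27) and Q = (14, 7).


P != Q, so use the chord formula.
s = (y2 - y1) / (x2 - x1) = (21) / (1) mod 41 = 21
x3 = s^2 - x1 - x2 mod 41 = 21^2 - 13 - 14 = 4
y3 = s (x1 - x3) - y1 mod 41 = 21 * (13 - 4) - 27 = 39

P + Q = (4, 39)


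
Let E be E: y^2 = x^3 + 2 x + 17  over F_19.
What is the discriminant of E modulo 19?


4 a^3 + 27 b^2 = 4*2^3 + 27*17^2 = 32 + 7803 = 7835
Delta = -16 * (7835) = -125360
Delta mod 19 = 2

Delta = 2 (mod 19)


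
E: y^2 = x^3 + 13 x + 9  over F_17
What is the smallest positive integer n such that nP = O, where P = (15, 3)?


Compute successive multiples of P until we hit O:
  1P = (15, 3)
  2P = (2, 3)
  3P = (0, 14)
  4P = (11, 2)
  5P = (7, 16)
  6P = (8, 9)
  7P = (10, 0)
  8P = (8, 8)
  ... (continuing to 14P)
  14P = O

ord(P) = 14


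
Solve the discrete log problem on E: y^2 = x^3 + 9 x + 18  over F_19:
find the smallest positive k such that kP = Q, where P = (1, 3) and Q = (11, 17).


Enumerate multiples of P until we hit Q = (11, 17):
  1P = (1, 3)
  2P = (2, 14)
  3P = (4, 2)
  4P = (12, 7)
  5P = (11, 2)
  6P = (11, 17)
Match found at i = 6.

k = 6


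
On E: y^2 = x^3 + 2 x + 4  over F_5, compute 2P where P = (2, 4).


Doubling: s = (3 x1^2 + a) / (2 y1)
s = (3*2^2 + 2) / (2*4) mod 5 = 3
x3 = s^2 - 2 x1 mod 5 = 3^2 - 2*2 = 0
y3 = s (x1 - x3) - y1 mod 5 = 3 * (2 - 0) - 4 = 2

2P = (0, 2)


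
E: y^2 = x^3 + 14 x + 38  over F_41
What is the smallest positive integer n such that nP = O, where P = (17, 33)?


Compute successive multiples of P until we hit O:
  1P = (17, 33)
  2P = (6, 25)
  3P = (27, 38)
  4P = (28, 23)
  5P = (28, 18)
  6P = (27, 3)
  7P = (6, 16)
  8P = (17, 8)
  ... (continuing to 9P)
  9P = O

ord(P) = 9


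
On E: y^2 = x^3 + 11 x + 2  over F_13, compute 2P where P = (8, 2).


Doubling: s = (3 x1^2 + a) / (2 y1)
s = (3*8^2 + 11) / (2*2) mod 13 = 2
x3 = s^2 - 2 x1 mod 13 = 2^2 - 2*8 = 1
y3 = s (x1 - x3) - y1 mod 13 = 2 * (8 - 1) - 2 = 12

2P = (1, 12)


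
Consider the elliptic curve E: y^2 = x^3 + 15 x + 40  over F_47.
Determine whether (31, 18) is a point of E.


Check whether y^2 = x^3 + 15 x + 40 (mod 47) for (x, y) = (31, 18).
LHS: y^2 = 18^2 mod 47 = 42
RHS: x^3 + 15 x + 40 = 31^3 + 15*31 + 40 mod 47 = 28
LHS != RHS

No, not on the curve


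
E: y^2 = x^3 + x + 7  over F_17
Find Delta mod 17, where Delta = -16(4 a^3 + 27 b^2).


4 a^3 + 27 b^2 = 4*1^3 + 27*7^2 = 4 + 1323 = 1327
Delta = -16 * (1327) = -21232
Delta mod 17 = 1

Delta = 1 (mod 17)


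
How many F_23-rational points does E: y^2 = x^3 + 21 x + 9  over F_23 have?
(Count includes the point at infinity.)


For each x in F_23, count y with y^2 = x^3 + 21 x + 9 mod 23:
  x = 0: RHS = 9, y in [3, 20]  -> 2 point(s)
  x = 1: RHS = 8, y in [10, 13]  -> 2 point(s)
  x = 2: RHS = 13, y in [6, 17]  -> 2 point(s)
  x = 5: RHS = 9, y in [3, 20]  -> 2 point(s)
  x = 6: RHS = 6, y in [11, 12]  -> 2 point(s)
  x = 7: RHS = 16, y in [4, 19]  -> 2 point(s)
  x = 10: RHS = 0, y in [0]  -> 1 point(s)
  x = 13: RHS = 18, y in [8, 15]  -> 2 point(s)
  x = 16: RHS = 2, y in [5, 18]  -> 2 point(s)
  x = 17: RHS = 12, y in [9, 14]  -> 2 point(s)
  x = 18: RHS = 9, y in [3, 20]  -> 2 point(s)
Affine points: 21. Add the point at infinity: total = 22.

#E(F_23) = 22


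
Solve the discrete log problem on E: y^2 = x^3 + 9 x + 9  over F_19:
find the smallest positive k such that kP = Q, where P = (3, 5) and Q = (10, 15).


Enumerate multiples of P until we hit Q = (10, 15):
  1P = (3, 5)
  2P = (10, 4)
  3P = (13, 10)
  4P = (8, 2)
  5P = (0, 16)
  6P = (2, 4)
  7P = (15, 2)
  8P = (7, 15)
  9P = (1, 0)
  10P = (7, 4)
  11P = (15, 17)
  12P = (2, 15)
  13P = (0, 3)
  14P = (8, 17)
  15P = (13, 9)
  16P = (10, 15)
Match found at i = 16.

k = 16


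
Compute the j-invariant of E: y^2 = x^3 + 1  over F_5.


Delta = -16(4 a^3 + 27 b^2) mod 5 = 3
-1728 * (4 a)^3 = -1728 * (4*0)^3 mod 5 = 0
j = 0 * 3^(-1) mod 5 = 0

j = 0 (mod 5)


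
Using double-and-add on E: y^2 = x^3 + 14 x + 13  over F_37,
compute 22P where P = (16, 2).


k = 22 = 10110_2 (binary, LSB first: 01101)
Double-and-add from P = (16, 2):
  bit 0 = 0: acc unchanged = O
  bit 1 = 1: acc = O + (32, 15) = (32, 15)
  bit 2 = 1: acc = (32, 15) + (1, 19) = (25, 2)
  bit 3 = 0: acc unchanged = (25, 2)
  bit 4 = 1: acc = (25, 2) + (14, 17) = (2, 7)

22P = (2, 7)


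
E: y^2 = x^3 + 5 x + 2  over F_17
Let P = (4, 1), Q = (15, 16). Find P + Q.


P != Q, so use the chord formula.
s = (y2 - y1) / (x2 - x1) = (15) / (11) mod 17 = 6
x3 = s^2 - x1 - x2 mod 17 = 6^2 - 4 - 15 = 0
y3 = s (x1 - x3) - y1 mod 17 = 6 * (4 - 0) - 1 = 6

P + Q = (0, 6)


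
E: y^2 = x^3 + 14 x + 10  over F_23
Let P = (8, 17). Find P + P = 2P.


Doubling: s = (3 x1^2 + a) / (2 y1)
s = (3*8^2 + 14) / (2*17) mod 23 = 2
x3 = s^2 - 2 x1 mod 23 = 2^2 - 2*8 = 11
y3 = s (x1 - x3) - y1 mod 23 = 2 * (8 - 11) - 17 = 0

2P = (11, 0)


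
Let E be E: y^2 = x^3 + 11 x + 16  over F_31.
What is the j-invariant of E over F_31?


Delta = -16(4 a^3 + 27 b^2) mod 31 = 20
-1728 * (4 a)^3 = -1728 * (4*11)^3 mod 31 = 30
j = 30 * 20^(-1) mod 31 = 17

j = 17 (mod 31)


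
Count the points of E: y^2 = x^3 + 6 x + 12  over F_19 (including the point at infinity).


For each x in F_19, count y with y^2 = x^3 + 6 x + 12 mod 19:
  x = 1: RHS = 0, y in [0]  -> 1 point(s)
  x = 3: RHS = 0, y in [0]  -> 1 point(s)
  x = 4: RHS = 5, y in [9, 10]  -> 2 point(s)
  x = 6: RHS = 17, y in [6, 13]  -> 2 point(s)
  x = 7: RHS = 17, y in [6, 13]  -> 2 point(s)
  x = 9: RHS = 16, y in [4, 15]  -> 2 point(s)
  x = 12: RHS = 7, y in [8, 11]  -> 2 point(s)
  x = 13: RHS = 7, y in [8, 11]  -> 2 point(s)
  x = 14: RHS = 9, y in [3, 16]  -> 2 point(s)
  x = 15: RHS = 0, y in [0]  -> 1 point(s)
  x = 16: RHS = 5, y in [9, 10]  -> 2 point(s)
  x = 17: RHS = 11, y in [7, 12]  -> 2 point(s)
  x = 18: RHS = 5, y in [9, 10]  -> 2 point(s)
Affine points: 23. Add the point at infinity: total = 24.

#E(F_19) = 24


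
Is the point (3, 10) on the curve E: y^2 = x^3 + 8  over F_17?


Check whether y^2 = x^3 + 0 x + 8 (mod 17) for (x, y) = (3, 10).
LHS: y^2 = 10^2 mod 17 = 15
RHS: x^3 + 0 x + 8 = 3^3 + 0*3 + 8 mod 17 = 1
LHS != RHS

No, not on the curve


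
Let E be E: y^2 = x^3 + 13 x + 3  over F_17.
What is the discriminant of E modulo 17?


4 a^3 + 27 b^2 = 4*13^3 + 27*3^2 = 8788 + 243 = 9031
Delta = -16 * (9031) = -144496
Delta mod 17 = 4

Delta = 4 (mod 17)


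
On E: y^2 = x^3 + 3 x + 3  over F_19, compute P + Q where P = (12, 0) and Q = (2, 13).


P != Q, so use the chord formula.
s = (y2 - y1) / (x2 - x1) = (13) / (9) mod 19 = 12
x3 = s^2 - x1 - x2 mod 19 = 12^2 - 12 - 2 = 16
y3 = s (x1 - x3) - y1 mod 19 = 12 * (12 - 16) - 0 = 9

P + Q = (16, 9)


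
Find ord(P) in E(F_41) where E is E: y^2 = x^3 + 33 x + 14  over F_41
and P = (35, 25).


Compute successive multiples of P until we hit O:
  1P = (35, 25)
  2P = (16, 13)
  3P = (13, 4)
  4P = (25, 33)
  5P = (21, 13)
  6P = (10, 14)
  7P = (4, 28)
  8P = (23, 36)
  ... (continuing to 33P)
  33P = O

ord(P) = 33


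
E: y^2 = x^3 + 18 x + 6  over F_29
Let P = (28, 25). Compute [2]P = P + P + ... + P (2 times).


k = 2 = 10_2 (binary, LSB first: 01)
Double-and-add from P = (28, 25):
  bit 0 = 0: acc unchanged = O
  bit 1 = 1: acc = O + (3, 0) = (3, 0)

2P = (3, 0)


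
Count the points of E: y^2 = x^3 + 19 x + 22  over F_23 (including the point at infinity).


For each x in F_23, count y with y^2 = x^3 + 19 x + 22 mod 23:
  x = 4: RHS = 1, y in [1, 22]  -> 2 point(s)
  x = 5: RHS = 12, y in [9, 14]  -> 2 point(s)
  x = 9: RHS = 2, y in [5, 18]  -> 2 point(s)
  x = 10: RHS = 16, y in [4, 19]  -> 2 point(s)
  x = 12: RHS = 0, y in [0]  -> 1 point(s)
  x = 15: RHS = 2, y in [5, 18]  -> 2 point(s)
  x = 16: RHS = 6, y in [11, 12]  -> 2 point(s)
  x = 18: RHS = 9, y in [3, 20]  -> 2 point(s)
  x = 22: RHS = 2, y in [5, 18]  -> 2 point(s)
Affine points: 17. Add the point at infinity: total = 18.

#E(F_23) = 18


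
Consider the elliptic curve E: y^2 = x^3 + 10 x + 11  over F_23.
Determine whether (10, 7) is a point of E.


Check whether y^2 = x^3 + 10 x + 11 (mod 23) for (x, y) = (10, 7).
LHS: y^2 = 7^2 mod 23 = 3
RHS: x^3 + 10 x + 11 = 10^3 + 10*10 + 11 mod 23 = 7
LHS != RHS

No, not on the curve


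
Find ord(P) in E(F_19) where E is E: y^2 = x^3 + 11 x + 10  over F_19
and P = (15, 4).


Compute successive multiples of P until we hit O:
  1P = (15, 4)
  2P = (14, 1)
  3P = (18, 6)
  4P = (16, 8)
  5P = (4, 2)
  6P = (6, 8)
  7P = (5, 0)
  8P = (6, 11)
  ... (continuing to 14P)
  14P = O

ord(P) = 14


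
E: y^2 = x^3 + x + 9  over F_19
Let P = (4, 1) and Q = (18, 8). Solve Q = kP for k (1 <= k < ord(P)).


Enumerate multiples of P until we hit Q = (18, 8):
  1P = (4, 1)
  2P = (8, 15)
  3P = (5, 5)
  4P = (7, 6)
  5P = (15, 6)
  6P = (9, 14)
  7P = (12, 1)
  8P = (3, 18)
  9P = (16, 13)
  10P = (0, 3)
  11P = (1, 7)
  12P = (18, 8)
Match found at i = 12.

k = 12


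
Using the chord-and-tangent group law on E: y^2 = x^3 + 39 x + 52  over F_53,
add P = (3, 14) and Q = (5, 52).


P != Q, so use the chord formula.
s = (y2 - y1) / (x2 - x1) = (38) / (2) mod 53 = 19
x3 = s^2 - x1 - x2 mod 53 = 19^2 - 3 - 5 = 35
y3 = s (x1 - x3) - y1 mod 53 = 19 * (3 - 35) - 14 = 14

P + Q = (35, 14)


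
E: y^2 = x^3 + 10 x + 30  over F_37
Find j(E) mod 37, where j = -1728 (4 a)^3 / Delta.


Delta = -16(4 a^3 + 27 b^2) mod 37 = 6
-1728 * (4 a)^3 = -1728 * (4*10)^3 mod 37 = 1
j = 1 * 6^(-1) mod 37 = 31

j = 31 (mod 37)
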